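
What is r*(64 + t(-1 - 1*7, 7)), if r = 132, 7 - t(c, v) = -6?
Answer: 10164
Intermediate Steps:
t(c, v) = 13 (t(c, v) = 7 - 1*(-6) = 7 + 6 = 13)
r*(64 + t(-1 - 1*7, 7)) = 132*(64 + 13) = 132*77 = 10164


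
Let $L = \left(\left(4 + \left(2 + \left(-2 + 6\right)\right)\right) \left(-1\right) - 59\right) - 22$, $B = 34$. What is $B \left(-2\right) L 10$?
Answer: $61880$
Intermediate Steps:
$L = -91$ ($L = \left(\left(4 + \left(2 + 4\right)\right) \left(-1\right) - 59\right) - 22 = \left(\left(4 + 6\right) \left(-1\right) - 59\right) - 22 = \left(10 \left(-1\right) - 59\right) - 22 = \left(-10 - 59\right) - 22 = -69 - 22 = -91$)
$B \left(-2\right) L 10 = 34 \left(-2\right) \left(-91\right) 10 = \left(-68\right) \left(-91\right) 10 = 6188 \cdot 10 = 61880$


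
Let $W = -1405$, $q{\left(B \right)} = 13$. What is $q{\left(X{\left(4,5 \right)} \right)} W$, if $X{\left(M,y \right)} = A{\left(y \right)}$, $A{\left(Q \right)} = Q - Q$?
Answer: $-18265$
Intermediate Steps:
$A{\left(Q \right)} = 0$
$X{\left(M,y \right)} = 0$
$q{\left(X{\left(4,5 \right)} \right)} W = 13 \left(-1405\right) = -18265$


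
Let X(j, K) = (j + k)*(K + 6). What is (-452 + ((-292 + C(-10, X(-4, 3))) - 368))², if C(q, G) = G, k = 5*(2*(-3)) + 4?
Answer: 1909924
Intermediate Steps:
k = -26 (k = 5*(-6) + 4 = -30 + 4 = -26)
X(j, K) = (-26 + j)*(6 + K) (X(j, K) = (j - 26)*(K + 6) = (-26 + j)*(6 + K))
(-452 + ((-292 + C(-10, X(-4, 3))) - 368))² = (-452 + ((-292 + (-156 - 26*3 + 6*(-4) + 3*(-4))) - 368))² = (-452 + ((-292 + (-156 - 78 - 24 - 12)) - 368))² = (-452 + ((-292 - 270) - 368))² = (-452 + (-562 - 368))² = (-452 - 930)² = (-1382)² = 1909924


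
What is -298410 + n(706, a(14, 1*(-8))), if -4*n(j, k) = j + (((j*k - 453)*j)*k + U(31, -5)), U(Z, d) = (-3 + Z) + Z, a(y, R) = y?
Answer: -94410409/4 ≈ -2.3603e+7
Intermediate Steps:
U(Z, d) = -3 + 2*Z
n(j, k) = -59/4 - j/4 - j*k*(-453 + j*k)/4 (n(j, k) = -(j + (((j*k - 453)*j)*k + (-3 + 2*31)))/4 = -(j + (((-453 + j*k)*j)*k + (-3 + 62)))/4 = -(j + ((j*(-453 + j*k))*k + 59))/4 = -(j + (j*k*(-453 + j*k) + 59))/4 = -(j + (59 + j*k*(-453 + j*k)))/4 = -(59 + j + j*k*(-453 + j*k))/4 = -59/4 - j/4 - j*k*(-453 + j*k)/4)
-298410 + n(706, a(14, 1*(-8))) = -298410 + (-59/4 - ¼*706 - ¼*706²*14² + (453/4)*706*14) = -298410 + (-59/4 - 353/2 - ¼*498436*196 + 1119363) = -298410 + (-59/4 - 353/2 - 24423364 + 1119363) = -298410 - 93216769/4 = -94410409/4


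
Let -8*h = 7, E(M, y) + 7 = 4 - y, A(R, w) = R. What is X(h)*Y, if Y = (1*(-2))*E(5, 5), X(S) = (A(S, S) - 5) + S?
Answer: -108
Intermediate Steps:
E(M, y) = -3 - y (E(M, y) = -7 + (4 - y) = -3 - y)
h = -7/8 (h = -⅛*7 = -7/8 ≈ -0.87500)
X(S) = -5 + 2*S (X(S) = (S - 5) + S = (-5 + S) + S = -5 + 2*S)
Y = 16 (Y = (1*(-2))*(-3 - 1*5) = -2*(-3 - 5) = -2*(-8) = 16)
X(h)*Y = (-5 + 2*(-7/8))*16 = (-5 - 7/4)*16 = -27/4*16 = -108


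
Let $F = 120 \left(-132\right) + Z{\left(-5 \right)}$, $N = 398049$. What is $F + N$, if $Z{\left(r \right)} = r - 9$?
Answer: $382195$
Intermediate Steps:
$Z{\left(r \right)} = -9 + r$
$F = -15854$ ($F = 120 \left(-132\right) - 14 = -15840 - 14 = -15854$)
$F + N = -15854 + 398049 = 382195$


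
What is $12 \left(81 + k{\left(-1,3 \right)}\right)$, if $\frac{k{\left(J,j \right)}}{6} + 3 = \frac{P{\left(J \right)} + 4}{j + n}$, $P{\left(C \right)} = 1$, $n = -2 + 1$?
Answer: $936$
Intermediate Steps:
$n = -1$
$k{\left(J,j \right)} = -18 + \frac{30}{-1 + j}$ ($k{\left(J,j \right)} = -18 + 6 \frac{1 + 4}{j - 1} = -18 + 6 \frac{5}{-1 + j} = -18 + \frac{30}{-1 + j}$)
$12 \left(81 + k{\left(-1,3 \right)}\right) = 12 \left(81 + \frac{6 \left(8 - 9\right)}{-1 + 3}\right) = 12 \left(81 + \frac{6 \left(8 - 9\right)}{2}\right) = 12 \left(81 + 6 \cdot \frac{1}{2} \left(-1\right)\right) = 12 \left(81 - 3\right) = 12 \cdot 78 = 936$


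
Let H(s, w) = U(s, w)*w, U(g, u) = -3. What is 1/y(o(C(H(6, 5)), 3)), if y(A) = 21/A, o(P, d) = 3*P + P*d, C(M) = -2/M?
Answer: 4/105 ≈ 0.038095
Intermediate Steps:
H(s, w) = -3*w
1/y(o(C(H(6, 5)), 3)) = 1/(21/(((-2/((-3*5)))*(3 + 3)))) = 1/(21/((-2/(-15)*6))) = 1/(21/((-2*(-1/15)*6))) = 1/(21/(((2/15)*6))) = 1/(21/(⅘)) = 1/(21*(5/4)) = 1/(105/4) = 4/105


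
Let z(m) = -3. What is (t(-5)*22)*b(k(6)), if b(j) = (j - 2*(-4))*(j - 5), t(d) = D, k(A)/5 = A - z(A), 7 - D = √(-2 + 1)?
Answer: 326480 - 46640*I ≈ 3.2648e+5 - 46640.0*I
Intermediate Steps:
D = 7 - I (D = 7 - √(-2 + 1) = 7 - √(-1) = 7 - I ≈ 7.0 - 1.0*I)
k(A) = 15 + 5*A (k(A) = 5*(A - 1*(-3)) = 5*(A + 3) = 5*(3 + A) = 15 + 5*A)
t(d) = 7 - I
b(j) = (-5 + j)*(8 + j) (b(j) = (j + 8)*(-5 + j) = (8 + j)*(-5 + j) = (-5 + j)*(8 + j))
(t(-5)*22)*b(k(6)) = ((7 - I)*22)*(-40 + (15 + 5*6)² + 3*(15 + 5*6)) = (154 - 22*I)*(-40 + (15 + 30)² + 3*(15 + 30)) = (154 - 22*I)*(-40 + 45² + 3*45) = (154 - 22*I)*(-40 + 2025 + 135) = (154 - 22*I)*2120 = 326480 - 46640*I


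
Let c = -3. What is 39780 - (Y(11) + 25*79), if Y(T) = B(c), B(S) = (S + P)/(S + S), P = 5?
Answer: 113416/3 ≈ 37805.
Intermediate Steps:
B(S) = (5 + S)/(2*S) (B(S) = (S + 5)/(S + S) = (5 + S)/((2*S)) = (5 + S)*(1/(2*S)) = (5 + S)/(2*S))
Y(T) = -⅓ (Y(T) = (½)*(5 - 3)/(-3) = (½)*(-⅓)*2 = -⅓)
39780 - (Y(11) + 25*79) = 39780 - (-⅓ + 25*79) = 39780 - (-⅓ + 1975) = 39780 - 1*5924/3 = 39780 - 5924/3 = 113416/3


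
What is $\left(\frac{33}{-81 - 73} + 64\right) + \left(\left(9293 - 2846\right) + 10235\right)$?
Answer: $\frac{234441}{14} \approx 16746.0$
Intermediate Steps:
$\left(\frac{33}{-81 - 73} + 64\right) + \left(\left(9293 - 2846\right) + 10235\right) = \left(\frac{33}{-154} + 64\right) + \left(6447 + 10235\right) = \left(33 \left(- \frac{1}{154}\right) + 64\right) + 16682 = \left(- \frac{3}{14} + 64\right) + 16682 = \frac{893}{14} + 16682 = \frac{234441}{14}$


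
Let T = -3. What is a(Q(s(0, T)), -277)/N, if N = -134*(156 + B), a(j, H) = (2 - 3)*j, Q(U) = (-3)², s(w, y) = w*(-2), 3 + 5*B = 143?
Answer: 9/24656 ≈ 0.00036502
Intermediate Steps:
B = 28 (B = -⅗ + (⅕)*143 = -⅗ + 143/5 = 28)
s(w, y) = -2*w
Q(U) = 9
a(j, H) = -j
N = -24656 (N = -134*(156 + 28) = -134*184 = -24656)
a(Q(s(0, T)), -277)/N = -1*9/(-24656) = -9*(-1/24656) = 9/24656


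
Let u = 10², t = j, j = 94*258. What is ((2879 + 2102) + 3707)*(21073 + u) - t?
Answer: 183926772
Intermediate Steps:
j = 24252
t = 24252
u = 100
((2879 + 2102) + 3707)*(21073 + u) - t = ((2879 + 2102) + 3707)*(21073 + 100) - 1*24252 = (4981 + 3707)*21173 - 24252 = 8688*21173 - 24252 = 183951024 - 24252 = 183926772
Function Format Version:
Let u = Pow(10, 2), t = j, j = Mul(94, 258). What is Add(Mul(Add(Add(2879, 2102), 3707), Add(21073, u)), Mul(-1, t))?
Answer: 183926772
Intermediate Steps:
j = 24252
t = 24252
u = 100
Add(Mul(Add(Add(2879, 2102), 3707), Add(21073, u)), Mul(-1, t)) = Add(Mul(Add(Add(2879, 2102), 3707), Add(21073, 100)), Mul(-1, 24252)) = Add(Mul(Add(4981, 3707), 21173), -24252) = Add(Mul(8688, 21173), -24252) = Add(183951024, -24252) = 183926772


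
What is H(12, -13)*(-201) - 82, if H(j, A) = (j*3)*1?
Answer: -7318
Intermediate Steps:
H(j, A) = 3*j (H(j, A) = (3*j)*1 = 3*j)
H(12, -13)*(-201) - 82 = (3*12)*(-201) - 82 = 36*(-201) - 82 = -7236 - 82 = -7318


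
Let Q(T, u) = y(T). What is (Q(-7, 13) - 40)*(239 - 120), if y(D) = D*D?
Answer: 1071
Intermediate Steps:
y(D) = D²
Q(T, u) = T²
(Q(-7, 13) - 40)*(239 - 120) = ((-7)² - 40)*(239 - 120) = (49 - 40)*119 = 9*119 = 1071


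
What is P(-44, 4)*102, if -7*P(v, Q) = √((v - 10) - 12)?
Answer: -102*I*√66/7 ≈ -118.38*I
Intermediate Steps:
P(v, Q) = -√(-22 + v)/7 (P(v, Q) = -√((v - 10) - 12)/7 = -√((-10 + v) - 12)/7 = -√(-22 + v)/7)
P(-44, 4)*102 = -√(-22 - 44)/7*102 = -I*√66/7*102 = -102*I*√66/7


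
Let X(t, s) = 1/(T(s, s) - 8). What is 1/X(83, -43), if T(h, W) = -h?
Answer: 35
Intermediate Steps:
X(t, s) = 1/(-8 - s) (X(t, s) = 1/(-s - 8) = 1/(-8 - s))
1/X(83, -43) = 1/(-1/(8 - 43)) = 1/(-1/(-35)) = 1/(-1*(-1/35)) = 1/(1/35) = 35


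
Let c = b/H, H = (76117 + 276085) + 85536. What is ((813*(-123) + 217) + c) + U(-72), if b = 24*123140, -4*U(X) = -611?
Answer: -87217106553/875476 ≈ -99623.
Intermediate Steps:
H = 437738 (H = 352202 + 85536 = 437738)
U(X) = 611/4 (U(X) = -¼*(-611) = 611/4)
b = 2955360
c = 1477680/218869 (c = 2955360/437738 = 2955360*(1/437738) = 1477680/218869 ≈ 6.7514)
((813*(-123) + 217) + c) + U(-72) = ((813*(-123) + 217) + 1477680/218869) + 611/4 = ((-99999 + 217) + 1477680/218869) + 611/4 = (-99782 + 1477680/218869) + 611/4 = -21837708878/218869 + 611/4 = -87217106553/875476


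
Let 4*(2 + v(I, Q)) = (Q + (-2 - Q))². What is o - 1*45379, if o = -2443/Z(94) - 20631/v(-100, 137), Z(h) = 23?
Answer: -571647/23 ≈ -24854.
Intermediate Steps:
v(I, Q) = -1 (v(I, Q) = -2 + (Q + (-2 - Q))²/4 = -2 + (¼)*(-2)² = -2 + (¼)*4 = -2 + 1 = -1)
o = 472070/23 (o = -2443/23 - 20631/(-1) = -2443*1/23 - 20631*(-1) = -2443/23 + 20631 = 472070/23 ≈ 20525.)
o - 1*45379 = 472070/23 - 1*45379 = 472070/23 - 45379 = -571647/23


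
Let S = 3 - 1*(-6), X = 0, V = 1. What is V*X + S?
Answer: 9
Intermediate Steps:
S = 9 (S = 3 + 6 = 9)
V*X + S = 1*0 + 9 = 0 + 9 = 9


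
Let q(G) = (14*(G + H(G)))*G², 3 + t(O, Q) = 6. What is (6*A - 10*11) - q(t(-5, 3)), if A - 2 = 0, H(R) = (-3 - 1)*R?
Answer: 1036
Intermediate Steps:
t(O, Q) = 3 (t(O, Q) = -3 + 6 = 3)
H(R) = -4*R
A = 2 (A = 2 + 0 = 2)
q(G) = -42*G³ (q(G) = (14*(G - 4*G))*G² = (14*(-3*G))*G² = (-42*G)*G² = -42*G³)
(6*A - 10*11) - q(t(-5, 3)) = (6*2 - 10*11) - (-42)*3³ = (12 - 110) - (-42)*27 = -98 - 1*(-1134) = -98 + 1134 = 1036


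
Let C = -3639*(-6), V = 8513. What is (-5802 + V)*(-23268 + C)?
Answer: -3887574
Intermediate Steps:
C = 21834
(-5802 + V)*(-23268 + C) = (-5802 + 8513)*(-23268 + 21834) = 2711*(-1434) = -3887574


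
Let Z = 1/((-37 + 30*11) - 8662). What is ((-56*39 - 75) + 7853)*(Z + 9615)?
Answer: 450137622796/8369 ≈ 5.3786e+7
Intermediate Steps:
Z = -1/8369 (Z = 1/((-37 + 330) - 8662) = 1/(293 - 8662) = 1/(-8369) = -1/8369 ≈ -0.00011949)
((-56*39 - 75) + 7853)*(Z + 9615) = ((-56*39 - 75) + 7853)*(-1/8369 + 9615) = ((-2184 - 75) + 7853)*(80467934/8369) = (-2259 + 7853)*(80467934/8369) = 5594*(80467934/8369) = 450137622796/8369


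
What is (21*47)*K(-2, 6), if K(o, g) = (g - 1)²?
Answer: 24675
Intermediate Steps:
K(o, g) = (-1 + g)²
(21*47)*K(-2, 6) = (21*47)*(-1 + 6)² = 987*5² = 987*25 = 24675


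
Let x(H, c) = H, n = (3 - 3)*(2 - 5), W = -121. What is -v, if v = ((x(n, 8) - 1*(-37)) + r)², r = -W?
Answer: -24964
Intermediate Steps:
r = 121 (r = -1*(-121) = 121)
n = 0 (n = 0*(-3) = 0)
v = 24964 (v = ((0 - 1*(-37)) + 121)² = ((0 + 37) + 121)² = (37 + 121)² = 158² = 24964)
-v = -1*24964 = -24964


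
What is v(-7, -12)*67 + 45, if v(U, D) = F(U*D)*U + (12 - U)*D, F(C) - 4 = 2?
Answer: -18045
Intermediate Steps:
F(C) = 6 (F(C) = 4 + 2 = 6)
v(U, D) = 6*U + D*(12 - U) (v(U, D) = 6*U + (12 - U)*D = 6*U + D*(12 - U))
v(-7, -12)*67 + 45 = (6*(-7) + 12*(-12) - 1*(-12)*(-7))*67 + 45 = (-42 - 144 - 84)*67 + 45 = -270*67 + 45 = -18090 + 45 = -18045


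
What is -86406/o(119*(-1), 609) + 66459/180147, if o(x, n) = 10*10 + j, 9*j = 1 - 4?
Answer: -15559157935/17954651 ≈ -866.58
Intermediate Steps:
j = -1/3 (j = (1 - 4)/9 = (1/9)*(-3) = -1/3 ≈ -0.33333)
o(x, n) = 299/3 (o(x, n) = 10*10 - 1/3 = 100 - 1/3 = 299/3)
-86406/o(119*(-1), 609) + 66459/180147 = -86406/299/3 + 66459/180147 = -86406*3/299 + 66459*(1/180147) = -259218/299 + 22153/60049 = -15559157935/17954651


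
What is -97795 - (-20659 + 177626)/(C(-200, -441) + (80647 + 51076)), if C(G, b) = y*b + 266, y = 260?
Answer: -1694846522/17329 ≈ -97804.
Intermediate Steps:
C(G, b) = 266 + 260*b (C(G, b) = 260*b + 266 = 266 + 260*b)
-97795 - (-20659 + 177626)/(C(-200, -441) + (80647 + 51076)) = -97795 - (-20659 + 177626)/((266 + 260*(-441)) + (80647 + 51076)) = -97795 - 156967/((266 - 114660) + 131723) = -97795 - 156967/(-114394 + 131723) = -97795 - 156967/17329 = -1694846522/17329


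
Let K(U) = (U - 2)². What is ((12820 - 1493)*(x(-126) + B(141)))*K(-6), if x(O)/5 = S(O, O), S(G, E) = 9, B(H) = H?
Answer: 134836608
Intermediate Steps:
x(O) = 45 (x(O) = 5*9 = 45)
K(U) = (-2 + U)²
((12820 - 1493)*(x(-126) + B(141)))*K(-6) = ((12820 - 1493)*(45 + 141))*(-2 - 6)² = (11327*186)*(-8)² = 2106822*64 = 134836608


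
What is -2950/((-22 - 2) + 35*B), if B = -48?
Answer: 1475/852 ≈ 1.7312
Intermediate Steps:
-2950/((-22 - 2) + 35*B) = -2950/((-22 - 2) + 35*(-48)) = -2950/(-24 - 1680) = -2950/(-1704) = -2950*(-1/1704) = 1475/852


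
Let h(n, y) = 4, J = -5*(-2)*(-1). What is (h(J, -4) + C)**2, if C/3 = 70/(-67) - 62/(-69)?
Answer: 30118144/2374681 ≈ 12.683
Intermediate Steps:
J = -10 (J = 10*(-1) = -10)
C = -676/1541 (C = 3*(70/(-67) - 62/(-69)) = 3*(70*(-1/67) - 62*(-1/69)) = 3*(-70/67 + 62/69) = 3*(-676/4623) = -676/1541 ≈ -0.43868)
(h(J, -4) + C)**2 = (4 - 676/1541)**2 = (5488/1541)**2 = 30118144/2374681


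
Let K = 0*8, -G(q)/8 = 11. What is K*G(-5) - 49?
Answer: -49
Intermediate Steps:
G(q) = -88 (G(q) = -8*11 = -88)
K = 0
K*G(-5) - 49 = 0*(-88) - 49 = 0 - 49 = -49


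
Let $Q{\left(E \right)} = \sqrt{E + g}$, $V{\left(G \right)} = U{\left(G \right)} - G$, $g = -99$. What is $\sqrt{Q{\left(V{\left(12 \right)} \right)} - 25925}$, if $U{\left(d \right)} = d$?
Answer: $\sqrt{-25925 + 3 i \sqrt{11}} \approx 0.031 + 161.01 i$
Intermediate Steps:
$V{\left(G \right)} = 0$ ($V{\left(G \right)} = G - G = 0$)
$Q{\left(E \right)} = \sqrt{-99 + E}$ ($Q{\left(E \right)} = \sqrt{E - 99} = \sqrt{-99 + E}$)
$\sqrt{Q{\left(V{\left(12 \right)} \right)} - 25925} = \sqrt{\sqrt{-99 + 0} - 25925} = \sqrt{\sqrt{-99} - 25925} = \sqrt{3 i \sqrt{11} - 25925} = \sqrt{-25925 + 3 i \sqrt{11}}$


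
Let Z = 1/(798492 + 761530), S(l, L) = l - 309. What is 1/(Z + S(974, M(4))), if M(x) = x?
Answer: 1560022/1037414631 ≈ 0.0015038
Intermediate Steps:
S(l, L) = -309 + l
Z = 1/1560022 ≈ 6.4102e-7
1/(Z + S(974, M(4))) = 1/(1/1560022 + (-309 + 974)) = 1/(1/1560022 + 665) = 1/(1037414631/1560022) = 1560022/1037414631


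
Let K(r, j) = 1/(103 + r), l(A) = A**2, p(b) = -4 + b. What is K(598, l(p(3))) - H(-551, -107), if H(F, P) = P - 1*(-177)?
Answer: -49069/701 ≈ -69.999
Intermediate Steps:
H(F, P) = 177 + P (H(F, P) = P + 177 = 177 + P)
K(598, l(p(3))) - H(-551, -107) = 1/(103 + 598) - (177 - 107) = 1/701 - 1*70 = 1/701 - 70 = -49069/701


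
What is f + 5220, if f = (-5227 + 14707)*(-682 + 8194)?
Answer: 71218980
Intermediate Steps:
f = 71213760 (f = 9480*7512 = 71213760)
f + 5220 = 71213760 + 5220 = 71218980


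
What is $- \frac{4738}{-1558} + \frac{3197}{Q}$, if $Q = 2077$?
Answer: $\frac{7410876}{1617983} \approx 4.5803$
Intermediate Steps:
$- \frac{4738}{-1558} + \frac{3197}{Q} = - \frac{4738}{-1558} + \frac{3197}{2077} = \left(-4738\right) \left(- \frac{1}{1558}\right) + 3197 \cdot \frac{1}{2077} = \frac{2369}{779} + \frac{3197}{2077} = \frac{7410876}{1617983}$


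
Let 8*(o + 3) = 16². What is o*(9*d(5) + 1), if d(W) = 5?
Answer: 1334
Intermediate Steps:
o = 29 (o = -3 + (⅛)*16² = -3 + (⅛)*256 = -3 + 32 = 29)
o*(9*d(5) + 1) = 29*(9*5 + 1) = 29*(45 + 1) = 29*46 = 1334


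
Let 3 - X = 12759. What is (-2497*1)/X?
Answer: 2497/12756 ≈ 0.19575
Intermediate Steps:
X = -12756 (X = 3 - 1*12759 = 3 - 12759 = -12756)
(-2497*1)/X = -2497*1/(-12756) = -2497*(-1/12756) = 2497/12756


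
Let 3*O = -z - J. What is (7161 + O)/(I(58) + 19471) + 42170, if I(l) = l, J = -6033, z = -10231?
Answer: 2470651537/58587 ≈ 42171.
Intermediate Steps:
O = 16264/3 (O = (-1*(-10231) - 1*(-6033))/3 = (10231 + 6033)/3 = (1/3)*16264 = 16264/3 ≈ 5421.3)
(7161 + O)/(I(58) + 19471) + 42170 = (7161 + 16264/3)/(58 + 19471) + 42170 = (37747/3)/19529 + 42170 = (37747/3)*(1/19529) + 42170 = 37747/58587 + 42170 = 2470651537/58587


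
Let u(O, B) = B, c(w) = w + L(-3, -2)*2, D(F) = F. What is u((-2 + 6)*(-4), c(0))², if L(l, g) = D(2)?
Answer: 16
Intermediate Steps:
L(l, g) = 2
c(w) = 4 + w (c(w) = w + 2*2 = w + 4 = 4 + w)
u((-2 + 6)*(-4), c(0))² = (4 + 0)² = 4² = 16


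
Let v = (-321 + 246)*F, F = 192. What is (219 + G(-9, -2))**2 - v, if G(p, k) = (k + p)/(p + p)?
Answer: 20291809/324 ≈ 62629.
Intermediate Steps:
G(p, k) = (k + p)/(2*p) (G(p, k) = (k + p)/((2*p)) = (k + p)*(1/(2*p)) = (k + p)/(2*p))
v = -14400 (v = (-321 + 246)*192 = -75*192 = -14400)
(219 + G(-9, -2))**2 - v = (219 + (1/2)*(-2 - 9)/(-9))**2 - 1*(-14400) = (219 + (1/2)*(-1/9)*(-11))**2 + 14400 = (219 + 11/18)**2 + 14400 = (3953/18)**2 + 14400 = 15626209/324 + 14400 = 20291809/324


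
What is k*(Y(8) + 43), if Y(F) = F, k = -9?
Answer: -459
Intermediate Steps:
k*(Y(8) + 43) = -9*(8 + 43) = -9*51 = -459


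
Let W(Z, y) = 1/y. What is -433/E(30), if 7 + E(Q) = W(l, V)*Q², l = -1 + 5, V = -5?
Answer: 433/187 ≈ 2.3155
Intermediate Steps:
l = 4
E(Q) = -7 - Q²/5 (E(Q) = -7 + Q²/(-5) = -7 - Q²/5)
-433/E(30) = -433/(-7 - ⅕*30²) = -433/(-7 - ⅕*900) = -433/(-7 - 180) = -433/(-187) = -433*(-1/187) = 433/187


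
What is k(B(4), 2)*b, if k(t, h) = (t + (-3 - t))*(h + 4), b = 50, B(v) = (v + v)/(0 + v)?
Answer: -900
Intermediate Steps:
B(v) = 2 (B(v) = (2*v)/v = 2)
k(t, h) = -12 - 3*h (k(t, h) = -3*(4 + h) = -12 - 3*h)
k(B(4), 2)*b = (-12 - 3*2)*50 = (-12 - 6)*50 = -18*50 = -900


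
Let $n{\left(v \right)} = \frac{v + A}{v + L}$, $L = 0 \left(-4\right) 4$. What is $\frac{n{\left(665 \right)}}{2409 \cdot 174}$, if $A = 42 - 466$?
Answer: $\frac{241}{278745390} \approx 8.6459 \cdot 10^{-7}$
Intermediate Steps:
$L = 0$ ($L = 0 \cdot 4 = 0$)
$A = -424$
$n{\left(v \right)} = \frac{-424 + v}{v}$ ($n{\left(v \right)} = \frac{v - 424}{v + 0} = \frac{-424 + v}{v}$)
$\frac{n{\left(665 \right)}}{2409 \cdot 174} = \frac{\frac{1}{665} \left(-424 + 665\right)}{2409 \cdot 174} = \frac{\frac{1}{665} \cdot 241}{419166} = \frac{241}{665} \cdot \frac{1}{419166} = \frac{241}{278745390}$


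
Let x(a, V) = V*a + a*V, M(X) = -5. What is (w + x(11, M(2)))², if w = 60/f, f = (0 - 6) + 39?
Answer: 1416100/121 ≈ 11703.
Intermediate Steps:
f = 33 (f = -6 + 39 = 33)
x(a, V) = 2*V*a (x(a, V) = V*a + V*a = 2*V*a)
w = 20/11 (w = 60/33 = 60*(1/33) = 20/11 ≈ 1.8182)
(w + x(11, M(2)))² = (20/11 + 2*(-5)*11)² = (20/11 - 110)² = (-1190/11)² = 1416100/121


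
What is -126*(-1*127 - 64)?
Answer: 24066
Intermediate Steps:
-126*(-1*127 - 64) = -126*(-127 - 64) = -126*(-191) = 24066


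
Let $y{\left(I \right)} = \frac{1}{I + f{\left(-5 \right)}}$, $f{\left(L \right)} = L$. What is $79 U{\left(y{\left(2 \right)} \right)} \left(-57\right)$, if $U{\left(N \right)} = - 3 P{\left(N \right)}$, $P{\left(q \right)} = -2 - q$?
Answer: $-22515$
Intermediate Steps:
$y{\left(I \right)} = \frac{1}{-5 + I}$ ($y{\left(I \right)} = \frac{1}{I - 5} = \frac{1}{-5 + I}$)
$U{\left(N \right)} = 6 + 3 N$ ($U{\left(N \right)} = - 3 \left(-2 - N\right) = 6 + 3 N$)
$79 U{\left(y{\left(2 \right)} \right)} \left(-57\right) = 79 \left(6 + \frac{3}{-5 + 2}\right) \left(-57\right) = 79 \left(6 + \frac{3}{-3}\right) \left(-57\right) = 79 \left(6 + 3 \left(- \frac{1}{3}\right)\right) \left(-57\right) = 79 \left(6 - 1\right) \left(-57\right) = 79 \cdot 5 \left(-57\right) = 395 \left(-57\right) = -22515$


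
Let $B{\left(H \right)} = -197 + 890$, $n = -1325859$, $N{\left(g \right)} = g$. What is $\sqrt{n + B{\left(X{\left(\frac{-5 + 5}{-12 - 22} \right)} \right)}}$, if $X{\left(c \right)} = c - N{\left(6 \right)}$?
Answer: $i \sqrt{1325166} \approx 1151.2 i$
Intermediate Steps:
$X{\left(c \right)} = -6 + c$ ($X{\left(c \right)} = c - 6 = -6 + c$)
$B{\left(H \right)} = 693$
$\sqrt{n + B{\left(X{\left(\frac{-5 + 5}{-12 - 22} \right)} \right)}} = \sqrt{-1325859 + 693} = \sqrt{-1325166} = i \sqrt{1325166}$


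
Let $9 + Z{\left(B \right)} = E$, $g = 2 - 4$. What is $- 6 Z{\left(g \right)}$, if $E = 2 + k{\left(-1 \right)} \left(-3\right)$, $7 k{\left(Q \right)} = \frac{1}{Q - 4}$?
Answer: $\frac{1452}{35} \approx 41.486$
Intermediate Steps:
$k{\left(Q \right)} = \frac{1}{7 \left(-4 + Q\right)}$ ($k{\left(Q \right)} = \frac{1}{7 \left(Q - 4\right)} = \frac{1}{7 \left(-4 + Q\right)}$)
$g = -2$
$E = \frac{73}{35}$ ($E = 2 + \frac{1}{7 \left(-4 - 1\right)} \left(-3\right) = 2 + \frac{1}{7 \left(-5\right)} \left(-3\right) = 2 + \frac{1}{7} \left(- \frac{1}{5}\right) \left(-3\right) = 2 - - \frac{3}{35} = 2 + \frac{3}{35} = \frac{73}{35} \approx 2.0857$)
$Z{\left(B \right)} = - \frac{242}{35}$ ($Z{\left(B \right)} = -9 + \frac{73}{35} = - \frac{242}{35}$)
$- 6 Z{\left(g \right)} = \left(-6\right) \left(- \frac{242}{35}\right) = \frac{1452}{35}$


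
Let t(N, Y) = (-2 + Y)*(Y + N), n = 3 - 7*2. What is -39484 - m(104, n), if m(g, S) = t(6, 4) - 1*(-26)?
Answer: -39530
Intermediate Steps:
n = -11 (n = 3 - 14 = -11)
t(N, Y) = (-2 + Y)*(N + Y)
m(g, S) = 46 (m(g, S) = (4² - 2*6 - 2*4 + 6*4) - 1*(-26) = (16 - 12 - 8 + 24) + 26 = 20 + 26 = 46)
-39484 - m(104, n) = -39484 - 1*46 = -39484 - 46 = -39530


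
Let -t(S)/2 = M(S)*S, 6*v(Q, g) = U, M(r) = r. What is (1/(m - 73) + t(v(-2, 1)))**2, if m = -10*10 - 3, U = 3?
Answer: 7921/30976 ≈ 0.25571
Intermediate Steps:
v(Q, g) = 1/2 (v(Q, g) = (1/6)*3 = 1/2)
m = -103 (m = -100 - 3 = -103)
t(S) = -2*S**2 (t(S) = -2*S*S = -2*S**2)
(1/(m - 73) + t(v(-2, 1)))**2 = (1/(-103 - 73) - 2*(1/2)**2)**2 = (1/(-176) - 2*1/4)**2 = (-1/176 - 1/2)**2 = (-89/176)**2 = 7921/30976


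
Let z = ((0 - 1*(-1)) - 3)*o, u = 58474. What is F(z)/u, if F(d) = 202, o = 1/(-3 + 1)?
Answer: 101/29237 ≈ 0.0034545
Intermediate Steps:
o = -½ (o = 1/(-2) = -½ ≈ -0.50000)
z = 1 (z = ((0 - 1*(-1)) - 3)*(-½) = ((0 + 1) - 3)*(-½) = (1 - 3)*(-½) = -2*(-½) = 1)
F(z)/u = 202/58474 = 202*(1/58474) = 101/29237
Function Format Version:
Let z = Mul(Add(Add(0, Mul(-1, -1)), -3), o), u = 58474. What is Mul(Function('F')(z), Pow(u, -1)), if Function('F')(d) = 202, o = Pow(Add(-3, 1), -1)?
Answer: Rational(101, 29237) ≈ 0.0034545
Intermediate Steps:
o = Rational(-1, 2) (o = Pow(-2, -1) = Rational(-1, 2) ≈ -0.50000)
z = 1 (z = Mul(Add(Add(0, Mul(-1, -1)), -3), Rational(-1, 2)) = Mul(Add(Add(0, 1), -3), Rational(-1, 2)) = Mul(Add(1, -3), Rational(-1, 2)) = Mul(-2, Rational(-1, 2)) = 1)
Mul(Function('F')(z), Pow(u, -1)) = Mul(202, Pow(58474, -1)) = Mul(202, Rational(1, 58474)) = Rational(101, 29237)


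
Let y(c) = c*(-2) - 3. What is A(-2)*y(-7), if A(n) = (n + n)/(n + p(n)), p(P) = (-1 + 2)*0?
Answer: 22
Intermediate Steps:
p(P) = 0 (p(P) = 1*0 = 0)
A(n) = 2 (A(n) = (n + n)/(n + 0) = (2*n)/n = 2)
y(c) = -3 - 2*c (y(c) = -2*c - 3 = -3 - 2*c)
A(-2)*y(-7) = 2*(-3 - 2*(-7)) = 2*(-3 + 14) = 2*11 = 22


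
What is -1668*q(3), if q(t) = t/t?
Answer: -1668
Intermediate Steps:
q(t) = 1
-1668*q(3) = -1668*1 = -1668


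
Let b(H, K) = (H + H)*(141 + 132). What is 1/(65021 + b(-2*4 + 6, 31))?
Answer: 1/63929 ≈ 1.5642e-5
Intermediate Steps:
b(H, K) = 546*H (b(H, K) = (2*H)*273 = 546*H)
1/(65021 + b(-2*4 + 6, 31)) = 1/(65021 + 546*(-2*4 + 6)) = 1/(65021 + 546*(-8 + 6)) = 1/(65021 + 546*(-2)) = 1/(65021 - 1092) = 1/63929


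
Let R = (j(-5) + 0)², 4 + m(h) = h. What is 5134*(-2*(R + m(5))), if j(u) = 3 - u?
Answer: -667420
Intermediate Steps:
m(h) = -4 + h
R = 64 (R = ((3 - 1*(-5)) + 0)² = ((3 + 5) + 0)² = (8 + 0)² = 8² = 64)
5134*(-2*(R + m(5))) = 5134*(-2*(64 + (-4 + 5))) = 5134*(-2*(64 + 1)) = 5134*(-2*65) = 5134*(-130) = -667420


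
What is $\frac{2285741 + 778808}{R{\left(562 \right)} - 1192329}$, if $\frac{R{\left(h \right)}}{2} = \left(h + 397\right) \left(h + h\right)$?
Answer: $\frac{3064549}{963503} \approx 3.1806$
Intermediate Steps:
$R{\left(h \right)} = 4 h \left(397 + h\right)$ ($R{\left(h \right)} = 2 \left(h + 397\right) \left(h + h\right) = 2 \left(397 + h\right) 2 h = 2 \cdot 2 h \left(397 + h\right) = 4 h \left(397 + h\right)$)
$\frac{2285741 + 778808}{R{\left(562 \right)} - 1192329} = \frac{2285741 + 778808}{4 \cdot 562 \left(397 + 562\right) - 1192329} = \frac{3064549}{4 \cdot 562 \cdot 959 - 1192329} = \frac{3064549}{2155832 - 1192329} = \frac{3064549}{963503}$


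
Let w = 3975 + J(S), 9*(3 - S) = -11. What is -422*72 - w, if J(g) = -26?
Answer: -34333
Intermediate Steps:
S = 38/9 (S = 3 - ⅑*(-11) = 3 + 11/9 = 38/9 ≈ 4.2222)
w = 3949 (w = 3975 - 26 = 3949)
-422*72 - w = -422*72 - 1*3949 = -30384 - 3949 = -34333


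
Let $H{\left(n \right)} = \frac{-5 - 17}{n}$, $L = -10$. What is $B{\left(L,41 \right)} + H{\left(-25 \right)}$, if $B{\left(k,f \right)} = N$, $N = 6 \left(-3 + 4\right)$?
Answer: $\frac{172}{25} \approx 6.88$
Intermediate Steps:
$N = 6$ ($N = 6 \cdot 1 = 6$)
$B{\left(k,f \right)} = 6$
$H{\left(n \right)} = - \frac{22}{n}$ ($H{\left(n \right)} = \frac{-5 - 17}{n} = - \frac{22}{n}$)
$B{\left(L,41 \right)} + H{\left(-25 \right)} = 6 - \frac{22}{-25} = 6 - - \frac{22}{25} = 6 + \frac{22}{25} = \frac{172}{25}$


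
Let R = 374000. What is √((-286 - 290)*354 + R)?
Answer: 4*√10631 ≈ 412.43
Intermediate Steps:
√((-286 - 290)*354 + R) = √((-286 - 290)*354 + 374000) = √(-576*354 + 374000) = √(-203904 + 374000) = √170096 = 4*√10631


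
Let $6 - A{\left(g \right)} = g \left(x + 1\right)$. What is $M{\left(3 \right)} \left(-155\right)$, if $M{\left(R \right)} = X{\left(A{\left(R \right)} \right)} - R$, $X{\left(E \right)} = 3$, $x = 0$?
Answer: $0$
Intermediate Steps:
$A{\left(g \right)} = 6 - g$ ($A{\left(g \right)} = 6 - g \left(0 + 1\right) = 6 - g 1 = 6 - g$)
$M{\left(R \right)} = 3 - R$
$M{\left(3 \right)} \left(-155\right) = \left(3 - 3\right) \left(-155\right) = 0 \left(-155\right) = 0$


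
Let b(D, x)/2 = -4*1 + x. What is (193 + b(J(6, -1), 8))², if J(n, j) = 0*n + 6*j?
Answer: 40401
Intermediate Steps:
J(n, j) = 6*j (J(n, j) = 0 + 6*j = 6*j)
b(D, x) = -8 + 2*x (b(D, x) = 2*(-4*1 + x) = 2*(-4 + x) = -8 + 2*x)
(193 + b(J(6, -1), 8))² = (193 + (-8 + 2*8))² = (193 + (-8 + 16))² = (193 + 8)² = 201² = 40401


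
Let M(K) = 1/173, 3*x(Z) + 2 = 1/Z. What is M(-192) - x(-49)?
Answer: 5758/8477 ≈ 0.67925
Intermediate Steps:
x(Z) = -⅔ + 1/(3*Z)
M(K) = 1/173
M(-192) - x(-49) = 1/173 - (1 - 2*(-49))/(3*(-49)) = 1/173 - (-1)*(1 + 98)/(3*49) = 1/173 - (-1)*99/(3*49) = 1/173 - 1*(-33/49) = 1/173 + 33/49 = 5758/8477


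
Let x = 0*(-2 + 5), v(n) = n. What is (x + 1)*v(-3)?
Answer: -3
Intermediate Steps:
x = 0 (x = 0*3 = 0)
(x + 1)*v(-3) = (0 + 1)*(-3) = 1*(-3) = -3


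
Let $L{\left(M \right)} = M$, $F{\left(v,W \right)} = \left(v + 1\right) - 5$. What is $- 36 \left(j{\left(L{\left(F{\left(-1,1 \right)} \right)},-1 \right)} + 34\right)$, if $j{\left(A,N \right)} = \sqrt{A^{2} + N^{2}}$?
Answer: $-1224 - 36 \sqrt{26} \approx -1407.6$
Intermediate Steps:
$F{\left(v,W \right)} = -4 + v$ ($F{\left(v,W \right)} = \left(1 + v\right) - 5 = -4 + v$)
$- 36 \left(j{\left(L{\left(F{\left(-1,1 \right)} \right)},-1 \right)} + 34\right) = - 36 \left(\sqrt{\left(-4 - 1\right)^{2} + \left(-1\right)^{2}} + 34\right) = - 36 \left(\sqrt{\left(-5\right)^{2} + 1} + 34\right) = - 36 \left(\sqrt{25 + 1} + 34\right) = - 36 \left(\sqrt{26} + 34\right) = - 36 \left(34 + \sqrt{26}\right) = -1224 - 36 \sqrt{26}$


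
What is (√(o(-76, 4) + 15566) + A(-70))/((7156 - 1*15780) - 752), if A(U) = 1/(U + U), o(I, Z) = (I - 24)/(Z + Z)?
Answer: 1/1312640 - √62214/18752 ≈ -0.013301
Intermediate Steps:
o(I, Z) = (-24 + I)/(2*Z) (o(I, Z) = (-24 + I)/((2*Z)) = (-24 + I)*(1/(2*Z)) = (-24 + I)/(2*Z))
A(U) = 1/(2*U)
(√(o(-76, 4) + 15566) + A(-70))/((7156 - 1*15780) - 752) = (√((½)*(-24 - 76)/4 + 15566) + (½)/(-70))/((7156 - 1*15780) - 752) = (√((½)*(¼)*(-100) + 15566) + (½)*(-1/70))/((7156 - 15780) - 752) = (√(-25/2 + 15566) - 1/140)/(-8624 - 752) = (√(31107/2) - 1/140)/(-9376) = (√62214/2 - 1/140)*(-1/9376) = (-1/140 + √62214/2)*(-1/9376) = 1/1312640 - √62214/18752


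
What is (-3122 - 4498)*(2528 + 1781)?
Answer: -32834580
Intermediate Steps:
(-3122 - 4498)*(2528 + 1781) = -7620*4309 = -32834580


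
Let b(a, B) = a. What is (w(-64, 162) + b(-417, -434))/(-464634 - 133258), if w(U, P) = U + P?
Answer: 319/597892 ≈ 0.00053354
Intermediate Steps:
w(U, P) = P + U
(w(-64, 162) + b(-417, -434))/(-464634 - 133258) = ((162 - 64) - 417)/(-464634 - 133258) = (98 - 417)/(-597892) = -319*(-1/597892) = 319/597892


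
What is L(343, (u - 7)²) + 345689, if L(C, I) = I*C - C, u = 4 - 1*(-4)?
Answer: 345689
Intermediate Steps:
u = 8 (u = 4 + 4 = 8)
L(C, I) = -C + C*I (L(C, I) = C*I - C = -C + C*I)
L(343, (u - 7)²) + 345689 = 343*(-1 + (8 - 7)²) + 345689 = 343*(-1 + 1²) + 345689 = 343*(-1 + 1) + 345689 = 343*0 + 345689 = 0 + 345689 = 345689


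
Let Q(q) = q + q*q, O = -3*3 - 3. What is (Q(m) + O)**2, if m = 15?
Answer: 51984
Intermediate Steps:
O = -12 (O = -9 - 3 = -12)
Q(q) = q + q**2
(Q(m) + O)**2 = (15*(1 + 15) - 12)**2 = (15*16 - 12)**2 = (240 - 12)**2 = 228**2 = 51984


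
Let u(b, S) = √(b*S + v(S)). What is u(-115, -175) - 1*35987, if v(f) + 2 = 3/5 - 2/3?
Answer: -35987 + 2*√1131915/15 ≈ -35845.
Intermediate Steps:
v(f) = -31/15 (v(f) = -2 + (3/5 - 2/3) = -2 + (3*(⅕) - 2*⅓) = -2 + (⅗ - ⅔) = -2 - 1/15 = -31/15)
u(b, S) = √(-31/15 + S*b) (u(b, S) = √(b*S - 31/15) = √(S*b - 31/15) = √(-31/15 + S*b))
u(-115, -175) - 1*35987 = √(-465 + 225*(-175)*(-115))/15 - 1*35987 = √(-465 + 4528125)/15 - 35987 = √4527660/15 - 35987 = (2*√1131915)/15 - 35987 = 2*√1131915/15 - 35987 = -35987 + 2*√1131915/15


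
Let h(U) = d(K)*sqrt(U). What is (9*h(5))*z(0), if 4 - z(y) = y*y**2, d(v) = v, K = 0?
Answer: 0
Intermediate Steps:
z(y) = 4 - y**3 (z(y) = 4 - y*y**2 = 4 - y**3)
h(U) = 0 (h(U) = 0*sqrt(U) = 0)
(9*h(5))*z(0) = (9*0)*(4 - 1*0**3) = 0*(4 - 1*0) = 0*(4 + 0) = 0*4 = 0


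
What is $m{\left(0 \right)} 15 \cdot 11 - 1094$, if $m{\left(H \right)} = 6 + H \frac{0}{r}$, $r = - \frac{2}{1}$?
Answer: $-104$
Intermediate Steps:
$r = -2$ ($r = \left(-2\right) 1 = -2$)
$m{\left(H \right)} = 6$ ($m{\left(H \right)} = 6 + H \frac{0}{-2} = 6 + H 0 \left(- \frac{1}{2}\right) = 6 + H 0 = 6 + 0 = 6$)
$m{\left(0 \right)} 15 \cdot 11 - 1094 = 6 \cdot 15 \cdot 11 - 1094 = 90 \cdot 11 - 1094 = 990 - 1094 = -104$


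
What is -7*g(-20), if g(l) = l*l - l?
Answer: -2940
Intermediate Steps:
g(l) = l**2 - l
-7*g(-20) = -(-140)*(-1 - 20) = -(-140)*(-21) = -7*420 = -2940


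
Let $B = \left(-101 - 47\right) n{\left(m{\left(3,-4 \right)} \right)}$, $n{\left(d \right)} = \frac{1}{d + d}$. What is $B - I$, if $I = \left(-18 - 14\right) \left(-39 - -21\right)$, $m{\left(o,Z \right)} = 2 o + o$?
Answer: $- \frac{5258}{9} \approx -584.22$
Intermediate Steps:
$m{\left(o,Z \right)} = 3 o$
$n{\left(d \right)} = \frac{1}{2 d}$
$I = 576$ ($I = - 32 \left(-39 + 21\right) = \left(-32\right) \left(-18\right) = 576$)
$B = - \frac{74}{9}$ ($B = \left(-101 - 47\right) \frac{1}{2 \cdot 3 \cdot 3} = - 148 \frac{1}{2 \cdot 9} = - 148 \cdot \frac{1}{2} \cdot \frac{1}{9} = \left(-148\right) \frac{1}{18} = - \frac{74}{9} \approx -8.2222$)
$B - I = - \frac{74}{9} - 576 = - \frac{5258}{9}$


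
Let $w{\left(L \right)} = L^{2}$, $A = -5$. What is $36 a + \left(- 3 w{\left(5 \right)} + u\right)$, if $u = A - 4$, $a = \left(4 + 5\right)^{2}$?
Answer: $2832$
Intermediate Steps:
$a = 81$ ($a = 9^{2} = 81$)
$u = -9$ ($u = -5 - 4 = -9$)
$36 a + \left(- 3 w{\left(5 \right)} + u\right) = 36 \cdot 81 - \left(9 + 3 \cdot 5^{2}\right) = 2916 - 84 = 2832$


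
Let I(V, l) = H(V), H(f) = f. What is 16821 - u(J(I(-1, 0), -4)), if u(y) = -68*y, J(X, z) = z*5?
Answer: 15461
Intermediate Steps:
I(V, l) = V
J(X, z) = 5*z
16821 - u(J(I(-1, 0), -4)) = 16821 - (-68)*5*(-4) = 16821 - (-68)*(-20) = 16821 - 1*1360 = 16821 - 1360 = 15461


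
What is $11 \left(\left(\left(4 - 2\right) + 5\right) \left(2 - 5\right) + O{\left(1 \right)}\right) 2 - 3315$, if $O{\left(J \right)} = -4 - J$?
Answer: $-3887$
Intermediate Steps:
$11 \left(\left(\left(4 - 2\right) + 5\right) \left(2 - 5\right) + O{\left(1 \right)}\right) 2 - 3315 = 11 \left(\left(\left(4 - 2\right) + 5\right) \left(2 - 5\right) - 5\right) 2 - 3315 = 11 \left(\left(2 + 5\right) \left(-3\right) - 5\right) 2 - 3315 = 11 \left(7 \left(-3\right) - 5\right) 2 - 3315 = 11 \left(-21 - 5\right) 2 - 3315 = 11 \left(\left(-26\right) 2\right) - 3315 = 11 \left(-52\right) - 3315 = -572 - 3315 = -3887$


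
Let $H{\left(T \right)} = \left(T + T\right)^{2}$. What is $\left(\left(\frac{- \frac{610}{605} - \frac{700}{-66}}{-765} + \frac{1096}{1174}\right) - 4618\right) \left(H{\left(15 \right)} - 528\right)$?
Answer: $- \frac{93324388044632}{54335655} \approx -1.7176 \cdot 10^{6}$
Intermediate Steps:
$H{\left(T \right)} = 4 T^{2}$ ($H{\left(T \right)} = \left(2 T\right)^{2} = 4 T^{2}$)
$\left(\left(\frac{- \frac{610}{605} - \frac{700}{-66}}{-765} + \frac{1096}{1174}\right) - 4618\right) \left(H{\left(15 \right)} - 528\right) = \left(\left(\frac{- \frac{610}{605} - \frac{700}{-66}}{-765} + \frac{1096}{1174}\right) - 4618\right) \left(4 \cdot 15^{2} - 528\right) = \left(\left(\left(\left(-610\right) \frac{1}{605} - - \frac{350}{33}\right) \left(- \frac{1}{765}\right) + 1096 \cdot \frac{1}{1174}\right) - 4618\right) \left(4 \cdot 225 - 528\right) = \left(\left(\left(- \frac{122}{121} + \frac{350}{33}\right) \left(- \frac{1}{765}\right) + \frac{548}{587}\right) - 4618\right) \left(900 - 528\right) = \left(\left(\frac{3484}{363} \left(- \frac{1}{765}\right) + \frac{548}{587}\right) - 4618\right) 372 = \left(\left(- \frac{3484}{277695} + \frac{548}{587}\right) - 4618\right) 372 = \left(\frac{150131752}{163006965} - 4618\right) 372 = \left(- \frac{752616032618}{163006965}\right) 372 = - \frac{93324388044632}{54335655}$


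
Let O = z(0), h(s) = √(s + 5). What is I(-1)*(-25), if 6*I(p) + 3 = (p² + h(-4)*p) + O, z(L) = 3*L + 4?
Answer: -25/6 ≈ -4.1667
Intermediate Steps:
h(s) = √(5 + s)
z(L) = 4 + 3*L
O = 4 (O = 4 + 3*0 = 4 + 0 = 4)
I(p) = ⅙ + p/6 + p²/6 (I(p) = -½ + ((p² + √(5 - 4)*p) + 4)/6 = -½ + ((p² + √1*p) + 4)/6 = -½ + ((p² + 1*p) + 4)/6 = -½ + ((p² + p) + 4)/6 = -½ + ((p + p²) + 4)/6 = -½ + (4 + p + p²)/6 = -½ + (⅔ + p/6 + p²/6) = ⅙ + p/6 + p²/6)
I(-1)*(-25) = (⅙ + (⅙)*(-1) + (⅙)*(-1)²)*(-25) = (⅙ - ⅙ + (⅙)*1)*(-25) = (⅙ - ⅙ + ⅙)*(-25) = (⅙)*(-25) = -25/6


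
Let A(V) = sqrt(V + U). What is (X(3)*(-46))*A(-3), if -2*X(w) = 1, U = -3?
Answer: 23*I*sqrt(6) ≈ 56.338*I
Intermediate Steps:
X(w) = -1/2 (X(w) = -1/2*1 = -1/2)
A(V) = sqrt(-3 + V) (A(V) = sqrt(V - 3) = sqrt(-3 + V))
(X(3)*(-46))*A(-3) = (-1/2*(-46))*sqrt(-3 - 3) = 23*sqrt(-6) = 23*(I*sqrt(6)) = 23*I*sqrt(6)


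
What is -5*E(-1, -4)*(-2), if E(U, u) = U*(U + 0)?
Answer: 10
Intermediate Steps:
E(U, u) = U² (E(U, u) = U*U = U²)
-5*E(-1, -4)*(-2) = -5*(-1)²*(-2) = -5*1*(-2) = -5*(-2) = 10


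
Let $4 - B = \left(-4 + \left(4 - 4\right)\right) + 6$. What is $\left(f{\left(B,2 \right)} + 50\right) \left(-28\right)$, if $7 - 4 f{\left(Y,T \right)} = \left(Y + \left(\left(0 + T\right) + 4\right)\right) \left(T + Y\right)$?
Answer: $-1225$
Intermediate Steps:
$B = 2$ ($B = 4 - \left(\left(-4 + \left(4 - 4\right)\right) + 6\right) = 4 - \left(\left(-4 + 0\right) + 6\right) = 4 - \left(-4 + 6\right) = 4 - 2 = 2$)
$f{\left(Y,T \right)} = \frac{7}{4} - \frac{\left(T + Y\right) \left(4 + T + Y\right)}{4}$ ($f{\left(Y,T \right)} = \frac{7}{4} - \frac{\left(Y + \left(\left(0 + T\right) + 4\right)\right) \left(T + Y\right)}{4} = \frac{7}{4} - \frac{\left(Y + \left(T + 4\right)\right) \left(T + Y\right)}{4} = \frac{7}{4} - \frac{\left(Y + \left(4 + T\right)\right) \left(T + Y\right)}{4} = \frac{7}{4} - \frac{\left(4 + T + Y\right) \left(T + Y\right)}{4} = \frac{7}{4} - \frac{\left(T + Y\right) \left(4 + T + Y\right)}{4}$)
$\left(f{\left(B,2 \right)} + 50\right) \left(-28\right) = \left(\left(\frac{7}{4} - 2 - 2 - \frac{2^{2}}{4} - \frac{2^{2}}{4} - 1 \cdot 2\right) + 50\right) \left(-28\right) = \left(\left(\frac{7}{4} - 2 - 2 - 1 - 1 - 2\right) + 50\right) \left(-28\right) = \left(- \frac{25}{4} + 50\right) \left(-28\right) = \frac{175}{4} \left(-28\right) = -1225$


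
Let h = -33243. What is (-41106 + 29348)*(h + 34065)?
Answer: -9665076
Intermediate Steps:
(-41106 + 29348)*(h + 34065) = (-41106 + 29348)*(-33243 + 34065) = -11758*822 = -9665076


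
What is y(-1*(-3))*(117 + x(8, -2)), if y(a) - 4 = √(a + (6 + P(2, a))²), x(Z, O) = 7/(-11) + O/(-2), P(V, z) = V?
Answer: 5164/11 + 1291*√67/11 ≈ 1430.1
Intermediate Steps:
x(Z, O) = -7/11 - O/2 (x(Z, O) = 7*(-1/11) + O*(-½) = -7/11 - O/2)
y(a) = 4 + √(64 + a) (y(a) = 4 + √(a + (6 + 2)²) = 4 + √(a + 8²) = 4 + √(a + 64) = 4 + √(64 + a))
y(-1*(-3))*(117 + x(8, -2)) = (4 + √(64 - 1*(-3)))*(117 + (-7/11 - ½*(-2))) = (4 + √(64 + 3))*(117 + (-7/11 + 1)) = (4 + √67)*(117 + 4/11) = (4 + √67)*(1291/11) = 5164/11 + 1291*√67/11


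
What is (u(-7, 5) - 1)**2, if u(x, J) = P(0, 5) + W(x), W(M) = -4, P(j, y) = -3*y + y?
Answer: 225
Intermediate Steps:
P(j, y) = -2*y
u(x, J) = -14 (u(x, J) = -2*5 - 4 = -10 - 4 = -14)
(u(-7, 5) - 1)**2 = (-14 - 1)**2 = (-15)**2 = 225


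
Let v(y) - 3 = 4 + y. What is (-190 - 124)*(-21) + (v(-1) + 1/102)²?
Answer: 68979745/10404 ≈ 6630.1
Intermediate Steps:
v(y) = 7 + y (v(y) = 3 + (4 + y) = 7 + y)
(-190 - 124)*(-21) + (v(-1) + 1/102)² = (-190 - 124)*(-21) + ((7 - 1) + 1/102)² = -314*(-21) + (6 + 1/102)² = 6594 + (613/102)² = 6594 + 375769/10404 = 68979745/10404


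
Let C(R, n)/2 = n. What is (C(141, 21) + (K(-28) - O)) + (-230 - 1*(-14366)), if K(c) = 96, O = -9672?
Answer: 23946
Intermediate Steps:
C(R, n) = 2*n
(C(141, 21) + (K(-28) - O)) + (-230 - 1*(-14366)) = (2*21 + (96 - 1*(-9672))) + (-230 - 1*(-14366)) = (42 + (96 + 9672)) + (-230 + 14366) = (42 + 9768) + 14136 = 9810 + 14136 = 23946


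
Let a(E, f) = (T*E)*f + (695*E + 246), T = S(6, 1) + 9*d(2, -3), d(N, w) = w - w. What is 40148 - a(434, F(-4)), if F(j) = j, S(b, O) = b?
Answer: -251312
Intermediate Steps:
d(N, w) = 0
T = 6 (T = 6 + 9*0 = 6 + 0 = 6)
a(E, f) = 246 + 695*E + 6*E*f (a(E, f) = (6*E)*f + (695*E + 246) = 6*E*f + (246 + 695*E) = 246 + 695*E + 6*E*f)
40148 - a(434, F(-4)) = 40148 - (246 + 695*434 + 6*434*(-4)) = 40148 - (246 + 301630 - 10416) = 40148 - 1*291460 = 40148 - 291460 = -251312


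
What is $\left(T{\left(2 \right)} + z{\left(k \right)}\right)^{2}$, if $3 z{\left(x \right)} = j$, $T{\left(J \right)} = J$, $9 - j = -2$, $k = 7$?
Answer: $\frac{289}{9} \approx 32.111$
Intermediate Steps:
$j = 11$ ($j = 9 - -2 = 9 + 2 = 11$)
$z{\left(x \right)} = \frac{11}{3}$ ($z{\left(x \right)} = \frac{1}{3} \cdot 11 = \frac{11}{3}$)
$\left(T{\left(2 \right)} + z{\left(k \right)}\right)^{2} = \left(2 + \frac{11}{3}\right)^{2} = \left(\frac{17}{3}\right)^{2} = \frac{289}{9}$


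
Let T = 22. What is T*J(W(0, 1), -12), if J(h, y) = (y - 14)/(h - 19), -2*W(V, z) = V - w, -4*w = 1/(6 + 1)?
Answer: 32032/1065 ≈ 30.077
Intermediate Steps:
w = -1/28 (w = -1/(4*(6 + 1)) = -¼/7 = -¼*⅐ = -1/28 ≈ -0.035714)
W(V, z) = -1/56 - V/2 (W(V, z) = -(V - 1*(-1/28))/2 = -(V + 1/28)/2 = -(1/28 + V)/2 = -1/56 - V/2)
J(h, y) = (-14 + y)/(-19 + h)
T*J(W(0, 1), -12) = 22*((-14 - 12)/(-19 + (-1/56 - ½*0))) = 22*(-26/(-19 + (-1/56 + 0))) = 22*(-26/(-19 - 1/56)) = 22*(-26/(-1065/56)) = 22*(-56/1065*(-26)) = 22*(1456/1065) = 32032/1065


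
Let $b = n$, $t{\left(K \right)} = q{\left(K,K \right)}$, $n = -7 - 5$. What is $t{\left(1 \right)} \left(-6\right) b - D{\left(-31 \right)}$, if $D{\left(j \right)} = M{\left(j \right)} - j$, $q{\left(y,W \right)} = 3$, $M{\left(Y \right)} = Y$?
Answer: $216$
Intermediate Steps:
$D{\left(j \right)} = 0$ ($D{\left(j \right)} = j - j = 0$)
$n = -12$
$t{\left(K \right)} = 3$
$b = -12$
$t{\left(1 \right)} \left(-6\right) b - D{\left(-31 \right)} = 3 \left(-6\right) \left(-12\right) - 0 = \left(-18\right) \left(-12\right) + 0 = 216 + 0 = 216$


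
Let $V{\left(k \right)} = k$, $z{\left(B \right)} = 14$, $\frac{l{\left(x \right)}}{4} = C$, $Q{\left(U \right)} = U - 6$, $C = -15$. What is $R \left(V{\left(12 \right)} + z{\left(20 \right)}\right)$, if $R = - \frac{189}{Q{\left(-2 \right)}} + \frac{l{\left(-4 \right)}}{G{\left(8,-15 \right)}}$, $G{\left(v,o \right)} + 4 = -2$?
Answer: $\frac{3497}{4} \approx 874.25$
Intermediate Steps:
$Q{\left(U \right)} = -6 + U$
$l{\left(x \right)} = -60$ ($l{\left(x \right)} = 4 \left(-15\right) = -60$)
$G{\left(v,o \right)} = -6$ ($G{\left(v,o \right)} = -4 - 2 = -6$)
$R = \frac{269}{8}$ ($R = - \frac{189}{-6 - 2} - \frac{60}{-6} = - \frac{189}{-8} - -10 = \left(-189\right) \left(- \frac{1}{8}\right) + 10 = \frac{189}{8} + 10 = \frac{269}{8} \approx 33.625$)
$R \left(V{\left(12 \right)} + z{\left(20 \right)}\right) = \frac{269 \left(12 + 14\right)}{8} = \frac{269}{8} \cdot 26 = \frac{3497}{4}$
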